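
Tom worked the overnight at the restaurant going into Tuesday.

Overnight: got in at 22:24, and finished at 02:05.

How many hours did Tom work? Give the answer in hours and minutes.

Overnight: 22:24 → midnight = 1 h 36 min; midnight → 02:05 = 2 h 5 min; span 3 h 41 min

3 h 41 min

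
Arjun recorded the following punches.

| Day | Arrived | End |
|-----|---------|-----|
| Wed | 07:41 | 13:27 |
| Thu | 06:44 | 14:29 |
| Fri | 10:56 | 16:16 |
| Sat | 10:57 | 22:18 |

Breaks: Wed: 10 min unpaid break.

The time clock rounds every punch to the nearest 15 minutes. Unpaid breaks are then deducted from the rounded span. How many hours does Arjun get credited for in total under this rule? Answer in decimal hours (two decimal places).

Wed: in 07:41→07:45, out 13:27→13:30; 5 h 45 min − 10 min = 5 h 35 min
Thu: in 06:44→06:45, out 14:29→14:30; 7 h 45 min
Fri: in 10:56→11:00, out 16:16→16:15; 5 h 15 min
Sat: in 10:57→11:00, out 22:18→22:15; 11 h 15 min
Total credited: 29 h 50 min.

29.83 hours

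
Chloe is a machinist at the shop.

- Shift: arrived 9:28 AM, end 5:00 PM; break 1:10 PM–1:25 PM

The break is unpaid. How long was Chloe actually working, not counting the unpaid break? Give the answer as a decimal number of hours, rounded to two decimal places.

Shift: 9:28 AM–5:00 PM = 7 h 32 min; less 15 min break → 7 h 17 min

7.28 hours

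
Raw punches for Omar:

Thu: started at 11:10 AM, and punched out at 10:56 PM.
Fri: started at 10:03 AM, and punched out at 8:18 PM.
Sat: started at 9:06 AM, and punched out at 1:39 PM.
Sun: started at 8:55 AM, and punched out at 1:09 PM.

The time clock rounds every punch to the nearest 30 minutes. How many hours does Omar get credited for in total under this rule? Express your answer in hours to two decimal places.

Thu: in 11:10 AM→11:00 AM, out 10:56 PM→11:00 PM; 12 h 0 min
Fri: in 10:03 AM→10:00 AM, out 8:18 PM→8:30 PM; 10 h 30 min
Sat: in 9:06 AM→9:00 AM, out 1:39 PM→1:30 PM; 4 h 30 min
Sun: in 8:55 AM→9:00 AM, out 1:09 PM→1:00 PM; 4 h 0 min
Total credited: 31 h 0 min.

31.00 hours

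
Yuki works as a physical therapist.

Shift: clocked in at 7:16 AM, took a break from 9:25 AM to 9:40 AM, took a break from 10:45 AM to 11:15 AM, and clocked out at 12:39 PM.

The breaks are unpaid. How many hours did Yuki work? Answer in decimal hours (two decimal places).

Shift: 7:16 AM–12:39 PM = 5 h 23 min; less 45 min break → 4 h 38 min

4.63 hours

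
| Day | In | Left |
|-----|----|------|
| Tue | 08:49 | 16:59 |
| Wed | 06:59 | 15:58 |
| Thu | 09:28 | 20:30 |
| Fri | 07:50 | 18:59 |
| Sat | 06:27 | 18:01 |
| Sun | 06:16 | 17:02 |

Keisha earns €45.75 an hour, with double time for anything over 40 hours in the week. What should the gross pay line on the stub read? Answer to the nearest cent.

Tue: 08:49–16:59 = 8 h 10 min
Wed: 06:59–15:58 = 8 h 59 min
Thu: 09:28–20:30 = 11 h 2 min
Fri: 07:50–18:59 = 11 h 9 min
Sat: 06:27–18:01 = 11 h 34 min
Sun: 06:16–17:02 = 10 h 46 min
Total worked: 61 h 40 min = 3700 min.
Regular 40 h 0 min = 2400 min at €45.75/h; overtime 21 h 40 min = 1300 min at €91.50/h.
Pay = (2400 × €45.75 + 1300 × €91.50) ÷ 60 = €3812.50.

€3812.50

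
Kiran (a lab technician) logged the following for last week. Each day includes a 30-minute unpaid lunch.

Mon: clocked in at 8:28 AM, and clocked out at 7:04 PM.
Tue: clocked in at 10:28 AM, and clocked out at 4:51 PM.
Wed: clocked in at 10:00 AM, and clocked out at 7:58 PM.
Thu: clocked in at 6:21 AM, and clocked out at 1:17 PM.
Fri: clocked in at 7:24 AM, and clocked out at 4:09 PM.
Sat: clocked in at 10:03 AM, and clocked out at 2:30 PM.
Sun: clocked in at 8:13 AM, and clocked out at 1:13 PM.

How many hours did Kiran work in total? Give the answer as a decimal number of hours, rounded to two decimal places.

48.58 hours

Mon: 8:28 AM–7:04 PM = 10 h 36 min; less 30 min break → 10 h 6 min
Tue: 10:28 AM–4:51 PM = 6 h 23 min; less 30 min break → 5 h 53 min
Wed: 10:00 AM–7:58 PM = 9 h 58 min; less 30 min break → 9 h 28 min
Thu: 6:21 AM–1:17 PM = 6 h 56 min; less 30 min break → 6 h 26 min
Fri: 7:24 AM–4:09 PM = 8 h 45 min; less 30 min break → 8 h 15 min
Sat: 10:03 AM–2:30 PM = 4 h 27 min; less 30 min break → 3 h 57 min
Sun: 8:13 AM–1:13 PM = 5 h 0 min; less 30 min break → 4 h 30 min
Total: 10 h 6 min + 5 h 53 min + 9 h 28 min + 6 h 26 min + 8 h 15 min + 3 h 57 min + 4 h 30 min = 48 h 35 min.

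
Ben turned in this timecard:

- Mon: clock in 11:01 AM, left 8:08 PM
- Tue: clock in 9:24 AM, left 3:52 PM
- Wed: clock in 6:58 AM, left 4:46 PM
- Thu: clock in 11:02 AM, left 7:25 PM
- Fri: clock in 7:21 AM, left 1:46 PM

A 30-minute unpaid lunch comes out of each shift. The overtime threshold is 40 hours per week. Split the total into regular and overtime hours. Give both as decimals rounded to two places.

Regular 37.68 hours, overtime 0.00 hours

Mon: 11:01 AM–8:08 PM = 9 h 7 min; less 30 min break → 8 h 37 min
Tue: 9:24 AM–3:52 PM = 6 h 28 min; less 30 min break → 5 h 58 min
Wed: 6:58 AM–4:46 PM = 9 h 48 min; less 30 min break → 9 h 18 min
Thu: 11:02 AM–7:25 PM = 8 h 23 min; less 30 min break → 7 h 53 min
Fri: 7:21 AM–1:46 PM = 6 h 25 min; less 30 min break → 5 h 55 min
Total worked: 37 h 41 min = 37.68 h.
Threshold 40 h → overtime 0 h 0 min, regular 37 h 41 min.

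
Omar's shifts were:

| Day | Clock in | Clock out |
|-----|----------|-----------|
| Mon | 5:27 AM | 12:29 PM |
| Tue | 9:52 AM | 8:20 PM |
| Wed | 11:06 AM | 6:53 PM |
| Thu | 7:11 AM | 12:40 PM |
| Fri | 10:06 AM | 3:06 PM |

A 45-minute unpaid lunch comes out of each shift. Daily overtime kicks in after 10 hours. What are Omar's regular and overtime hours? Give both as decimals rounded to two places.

Regular 32.02 hours, overtime 0.00 hours

Mon: 5:27 AM–12:29 PM = 7 h 2 min; less 45 min break → 6 h 17 min
Tue: 9:52 AM–8:20 PM = 10 h 28 min; less 45 min break → 9 h 43 min
Wed: 11:06 AM–6:53 PM = 7 h 47 min; less 45 min break → 7 h 2 min
Thu: 7:11 AM–12:40 PM = 5 h 29 min; less 45 min break → 4 h 44 min
Fri: 10:06 AM–3:06 PM = 5 h 0 min; less 45 min break → 4 h 15 min
Mon reg 6 h 17 min / OT 0 h 0 min; Tue reg 9 h 43 min / OT 0 h 0 min; Wed reg 7 h 2 min / OT 0 h 0 min; Thu reg 4 h 44 min / OT 0 h 0 min; Fri reg 4 h 15 min / OT 0 h 0 min.
Totals: regular 32 h 1 min, overtime 0 h 0 min.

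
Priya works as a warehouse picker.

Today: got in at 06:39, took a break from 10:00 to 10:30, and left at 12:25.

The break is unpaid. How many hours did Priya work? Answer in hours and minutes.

5 h 16 min

Today: 06:39–12:25 = 5 h 46 min; less 30 min break → 5 h 16 min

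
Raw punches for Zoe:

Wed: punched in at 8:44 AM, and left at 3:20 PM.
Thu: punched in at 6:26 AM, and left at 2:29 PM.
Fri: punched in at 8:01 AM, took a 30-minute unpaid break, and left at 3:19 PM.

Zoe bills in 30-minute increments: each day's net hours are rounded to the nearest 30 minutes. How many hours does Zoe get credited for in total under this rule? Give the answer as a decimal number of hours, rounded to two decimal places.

21.50 hours

Wed: 8:44 AM–3:20 PM = 6 h 36 min → rounds to 6 h 30 min
Thu: 6:26 AM–2:29 PM = 8 h 3 min → rounds to 8 h 0 min
Fri: 8:01 AM–3:19 PM = 7 h 18 min − 30 min = 6 h 48 min → rounds to 7 h 0 min
Total credited: 21 h 30 min.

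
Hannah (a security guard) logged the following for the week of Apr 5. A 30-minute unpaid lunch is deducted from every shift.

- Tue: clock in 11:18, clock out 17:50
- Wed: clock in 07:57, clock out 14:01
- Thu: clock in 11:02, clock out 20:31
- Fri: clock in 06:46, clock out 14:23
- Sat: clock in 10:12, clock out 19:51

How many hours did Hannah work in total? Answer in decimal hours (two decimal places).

Tue: 11:18–17:50 = 6 h 32 min; less 30 min break → 6 h 2 min
Wed: 07:57–14:01 = 6 h 4 min; less 30 min break → 5 h 34 min
Thu: 11:02–20:31 = 9 h 29 min; less 30 min break → 8 h 59 min
Fri: 06:46–14:23 = 7 h 37 min; less 30 min break → 7 h 7 min
Sat: 10:12–19:51 = 9 h 39 min; less 30 min break → 9 h 9 min
Total: 6 h 2 min + 5 h 34 min + 8 h 59 min + 7 h 7 min + 9 h 9 min = 36 h 51 min.

36.85 hours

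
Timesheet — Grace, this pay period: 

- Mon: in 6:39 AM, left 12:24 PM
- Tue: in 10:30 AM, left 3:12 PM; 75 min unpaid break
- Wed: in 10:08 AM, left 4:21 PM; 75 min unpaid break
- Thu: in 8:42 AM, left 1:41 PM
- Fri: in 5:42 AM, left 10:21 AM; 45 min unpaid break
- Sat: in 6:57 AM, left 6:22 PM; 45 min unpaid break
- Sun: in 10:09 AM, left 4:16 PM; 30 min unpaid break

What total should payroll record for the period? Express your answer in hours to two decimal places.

39.33 hours

Mon: 6:39 AM–12:24 PM = 5 h 45 min
Tue: 10:30 AM–3:12 PM = 4 h 42 min; less 75 min break → 3 h 27 min
Wed: 10:08 AM–4:21 PM = 6 h 13 min; less 75 min break → 4 h 58 min
Thu: 8:42 AM–1:41 PM = 4 h 59 min
Fri: 5:42 AM–10:21 AM = 4 h 39 min; less 45 min break → 3 h 54 min
Sat: 6:57 AM–6:22 PM = 11 h 25 min; less 45 min break → 10 h 40 min
Sun: 10:09 AM–4:16 PM = 6 h 7 min; less 30 min break → 5 h 37 min
Total: 5 h 45 min + 3 h 27 min + 4 h 58 min + 4 h 59 min + 3 h 54 min + 10 h 40 min + 5 h 37 min = 39 h 20 min.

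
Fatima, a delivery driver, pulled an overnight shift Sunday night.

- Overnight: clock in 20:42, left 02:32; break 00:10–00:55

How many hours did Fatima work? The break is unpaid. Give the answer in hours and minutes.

Overnight: 20:42 → midnight = 3 h 18 min; midnight → 02:32 = 2 h 32 min; span 5 h 50 min; less 45 min break → 5 h 5 min

5 h 5 min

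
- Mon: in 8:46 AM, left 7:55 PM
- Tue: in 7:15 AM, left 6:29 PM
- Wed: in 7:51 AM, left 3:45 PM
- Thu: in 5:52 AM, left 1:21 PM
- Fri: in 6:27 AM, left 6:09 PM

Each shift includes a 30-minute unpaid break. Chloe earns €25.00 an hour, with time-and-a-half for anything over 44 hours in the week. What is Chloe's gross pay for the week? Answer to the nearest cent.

Mon: 8:46 AM–7:55 PM = 11 h 9 min; less 30 min break → 10 h 39 min
Tue: 7:15 AM–6:29 PM = 11 h 14 min; less 30 min break → 10 h 44 min
Wed: 7:51 AM–3:45 PM = 7 h 54 min; less 30 min break → 7 h 24 min
Thu: 5:52 AM–1:21 PM = 7 h 29 min; less 30 min break → 6 h 59 min
Fri: 6:27 AM–6:09 PM = 11 h 42 min; less 30 min break → 11 h 12 min
Total worked: 46 h 58 min = 2818 min.
Regular 44 h 0 min = 2640 min at €25.00/h; overtime 2 h 58 min = 178 min at €37.50/h.
Pay = (2640 × €25.00 + 178 × €37.50) ÷ 60 = €1211.25.

€1211.25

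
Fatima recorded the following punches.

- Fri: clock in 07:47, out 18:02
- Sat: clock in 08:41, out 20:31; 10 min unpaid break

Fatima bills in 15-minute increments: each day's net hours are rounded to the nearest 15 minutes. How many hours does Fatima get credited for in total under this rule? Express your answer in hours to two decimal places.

Fri: 07:47–18:02 = 10 h 15 min → rounds to 10 h 15 min
Sat: 08:41–20:31 = 11 h 50 min − 10 min = 11 h 40 min → rounds to 11 h 45 min
Total credited: 22 h 0 min.

22.00 hours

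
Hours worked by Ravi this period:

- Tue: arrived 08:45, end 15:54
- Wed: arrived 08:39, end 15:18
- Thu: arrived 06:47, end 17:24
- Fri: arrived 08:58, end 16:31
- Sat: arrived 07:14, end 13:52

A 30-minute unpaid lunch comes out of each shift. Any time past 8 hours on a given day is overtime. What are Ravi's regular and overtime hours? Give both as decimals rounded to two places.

Tue: 08:45–15:54 = 7 h 9 min; less 30 min break → 6 h 39 min
Wed: 08:39–15:18 = 6 h 39 min; less 30 min break → 6 h 9 min
Thu: 06:47–17:24 = 10 h 37 min; less 30 min break → 10 h 7 min
Fri: 08:58–16:31 = 7 h 33 min; less 30 min break → 7 h 3 min
Sat: 07:14–13:52 = 6 h 38 min; less 30 min break → 6 h 8 min
Tue reg 6 h 39 min / OT 0 h 0 min; Wed reg 6 h 9 min / OT 0 h 0 min; Thu reg 8 h 0 min / OT 2 h 7 min; Fri reg 7 h 3 min / OT 0 h 0 min; Sat reg 6 h 8 min / OT 0 h 0 min.
Totals: regular 33 h 59 min, overtime 2 h 7 min.

Regular 33.98 hours, overtime 2.12 hours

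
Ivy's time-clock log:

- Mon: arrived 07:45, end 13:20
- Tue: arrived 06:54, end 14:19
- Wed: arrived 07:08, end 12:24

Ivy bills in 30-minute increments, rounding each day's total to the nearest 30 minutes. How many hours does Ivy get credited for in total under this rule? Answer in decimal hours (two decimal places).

18.50 hours

Mon: 07:45–13:20 = 5 h 35 min → rounds to 5 h 30 min
Tue: 06:54–14:19 = 7 h 25 min → rounds to 7 h 30 min
Wed: 07:08–12:24 = 5 h 16 min → rounds to 5 h 30 min
Total credited: 18 h 30 min.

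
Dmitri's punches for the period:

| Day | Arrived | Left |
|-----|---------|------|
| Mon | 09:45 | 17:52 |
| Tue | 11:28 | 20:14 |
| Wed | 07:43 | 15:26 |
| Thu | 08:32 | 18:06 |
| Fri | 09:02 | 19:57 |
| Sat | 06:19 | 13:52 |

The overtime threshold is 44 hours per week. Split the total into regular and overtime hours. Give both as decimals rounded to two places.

Mon: 09:45–17:52 = 8 h 7 min
Tue: 11:28–20:14 = 8 h 46 min
Wed: 07:43–15:26 = 7 h 43 min
Thu: 08:32–18:06 = 9 h 34 min
Fri: 09:02–19:57 = 10 h 55 min
Sat: 06:19–13:52 = 7 h 33 min
Total worked: 52 h 38 min = 52.63 h.
Threshold 44 h → overtime 8 h 38 min, regular 44 h 0 min.

Regular 44.00 hours, overtime 8.63 hours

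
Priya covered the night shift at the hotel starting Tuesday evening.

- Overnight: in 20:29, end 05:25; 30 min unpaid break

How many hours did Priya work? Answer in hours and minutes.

Overnight: 20:29 → midnight = 3 h 31 min; midnight → 05:25 = 5 h 25 min; span 8 h 56 min; less 30 min break → 8 h 26 min

8 h 26 min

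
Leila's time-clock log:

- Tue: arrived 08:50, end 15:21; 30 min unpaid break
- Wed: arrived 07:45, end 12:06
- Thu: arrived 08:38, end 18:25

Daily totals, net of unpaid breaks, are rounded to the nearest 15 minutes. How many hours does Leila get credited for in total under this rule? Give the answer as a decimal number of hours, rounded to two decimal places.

20.00 hours

Tue: 08:50–15:21 = 6 h 31 min − 30 min = 6 h 1 min → rounds to 6 h 0 min
Wed: 07:45–12:06 = 4 h 21 min → rounds to 4 h 15 min
Thu: 08:38–18:25 = 9 h 47 min → rounds to 9 h 45 min
Total credited: 20 h 0 min.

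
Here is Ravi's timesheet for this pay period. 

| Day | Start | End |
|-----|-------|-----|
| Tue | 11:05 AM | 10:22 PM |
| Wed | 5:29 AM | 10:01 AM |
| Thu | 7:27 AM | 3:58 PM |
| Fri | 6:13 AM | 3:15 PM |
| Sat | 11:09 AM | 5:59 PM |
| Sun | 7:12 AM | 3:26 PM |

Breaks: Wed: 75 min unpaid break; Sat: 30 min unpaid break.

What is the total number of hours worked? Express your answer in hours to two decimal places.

Tue: 11:05 AM–10:22 PM = 11 h 17 min
Wed: 5:29 AM–10:01 AM = 4 h 32 min; less 75 min break → 3 h 17 min
Thu: 7:27 AM–3:58 PM = 8 h 31 min
Fri: 6:13 AM–3:15 PM = 9 h 2 min
Sat: 11:09 AM–5:59 PM = 6 h 50 min; less 30 min break → 6 h 20 min
Sun: 7:12 AM–3:26 PM = 8 h 14 min
Total: 11 h 17 min + 3 h 17 min + 8 h 31 min + 9 h 2 min + 6 h 20 min + 8 h 14 min = 46 h 41 min.

46.68 hours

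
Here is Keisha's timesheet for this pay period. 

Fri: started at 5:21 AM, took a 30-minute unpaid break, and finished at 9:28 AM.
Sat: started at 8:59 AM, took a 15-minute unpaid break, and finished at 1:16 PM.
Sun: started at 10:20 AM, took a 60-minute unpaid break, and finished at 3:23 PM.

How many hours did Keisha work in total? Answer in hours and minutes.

Fri: 5:21 AM–9:28 AM = 4 h 7 min; less 30 min break → 3 h 37 min
Sat: 8:59 AM–1:16 PM = 4 h 17 min; less 15 min break → 4 h 2 min
Sun: 10:20 AM–3:23 PM = 5 h 3 min; less 60 min break → 4 h 3 min
Total: 3 h 37 min + 4 h 2 min + 4 h 3 min = 11 h 42 min.

11 h 42 min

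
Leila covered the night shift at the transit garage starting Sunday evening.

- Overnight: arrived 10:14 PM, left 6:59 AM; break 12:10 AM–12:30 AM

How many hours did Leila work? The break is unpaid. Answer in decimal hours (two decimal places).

Overnight: 10:14 PM → midnight = 1 h 46 min; midnight → 6:59 AM = 6 h 59 min; span 8 h 45 min; less 20 min break → 8 h 25 min

8.42 hours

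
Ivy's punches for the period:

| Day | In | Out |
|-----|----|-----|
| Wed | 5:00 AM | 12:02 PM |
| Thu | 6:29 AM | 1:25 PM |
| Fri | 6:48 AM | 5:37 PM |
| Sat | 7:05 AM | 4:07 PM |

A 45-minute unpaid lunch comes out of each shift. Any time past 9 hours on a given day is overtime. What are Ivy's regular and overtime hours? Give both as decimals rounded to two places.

Regular 29.75 hours, overtime 1.07 hours

Wed: 5:00 AM–12:02 PM = 7 h 2 min; less 45 min break → 6 h 17 min
Thu: 6:29 AM–1:25 PM = 6 h 56 min; less 45 min break → 6 h 11 min
Fri: 6:48 AM–5:37 PM = 10 h 49 min; less 45 min break → 10 h 4 min
Sat: 7:05 AM–4:07 PM = 9 h 2 min; less 45 min break → 8 h 17 min
Wed reg 6 h 17 min / OT 0 h 0 min; Thu reg 6 h 11 min / OT 0 h 0 min; Fri reg 9 h 0 min / OT 1 h 4 min; Sat reg 8 h 17 min / OT 0 h 0 min.
Totals: regular 29 h 45 min, overtime 1 h 4 min.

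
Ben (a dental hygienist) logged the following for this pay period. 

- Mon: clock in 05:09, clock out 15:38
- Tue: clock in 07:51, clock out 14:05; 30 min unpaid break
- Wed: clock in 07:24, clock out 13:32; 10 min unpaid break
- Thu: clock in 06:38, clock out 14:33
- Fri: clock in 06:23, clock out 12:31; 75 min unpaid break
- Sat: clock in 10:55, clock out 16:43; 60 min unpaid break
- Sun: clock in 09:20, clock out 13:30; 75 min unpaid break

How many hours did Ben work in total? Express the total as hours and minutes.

42 h 42 min

Mon: 05:09–15:38 = 10 h 29 min
Tue: 07:51–14:05 = 6 h 14 min; less 30 min break → 5 h 44 min
Wed: 07:24–13:32 = 6 h 8 min; less 10 min break → 5 h 58 min
Thu: 06:38–14:33 = 7 h 55 min
Fri: 06:23–12:31 = 6 h 8 min; less 75 min break → 4 h 53 min
Sat: 10:55–16:43 = 5 h 48 min; less 60 min break → 4 h 48 min
Sun: 09:20–13:30 = 4 h 10 min; less 75 min break → 2 h 55 min
Total: 10 h 29 min + 5 h 44 min + 5 h 58 min + 7 h 55 min + 4 h 53 min + 4 h 48 min + 2 h 55 min = 42 h 42 min.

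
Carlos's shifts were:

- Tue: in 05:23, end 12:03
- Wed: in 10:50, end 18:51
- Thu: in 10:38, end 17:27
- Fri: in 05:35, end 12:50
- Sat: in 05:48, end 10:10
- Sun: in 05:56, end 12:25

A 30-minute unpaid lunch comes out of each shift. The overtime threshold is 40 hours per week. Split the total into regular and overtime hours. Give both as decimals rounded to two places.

Regular 36.60 hours, overtime 0.00 hours

Tue: 05:23–12:03 = 6 h 40 min; less 30 min break → 6 h 10 min
Wed: 10:50–18:51 = 8 h 1 min; less 30 min break → 7 h 31 min
Thu: 10:38–17:27 = 6 h 49 min; less 30 min break → 6 h 19 min
Fri: 05:35–12:50 = 7 h 15 min; less 30 min break → 6 h 45 min
Sat: 05:48–10:10 = 4 h 22 min; less 30 min break → 3 h 52 min
Sun: 05:56–12:25 = 6 h 29 min; less 30 min break → 5 h 59 min
Total worked: 36 h 36 min = 36.60 h.
Threshold 40 h → overtime 0 h 0 min, regular 36 h 36 min.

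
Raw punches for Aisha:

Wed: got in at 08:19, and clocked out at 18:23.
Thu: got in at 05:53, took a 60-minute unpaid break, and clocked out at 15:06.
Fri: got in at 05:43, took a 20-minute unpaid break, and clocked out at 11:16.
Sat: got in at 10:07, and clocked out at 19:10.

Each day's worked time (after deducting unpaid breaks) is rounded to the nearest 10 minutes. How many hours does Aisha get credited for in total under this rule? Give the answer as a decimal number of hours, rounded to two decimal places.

32.33 hours

Wed: 08:19–18:23 = 10 h 4 min → rounds to 10 h 0 min
Thu: 05:53–15:06 = 9 h 13 min − 60 min = 8 h 13 min → rounds to 8 h 10 min
Fri: 05:43–11:16 = 5 h 33 min − 20 min = 5 h 13 min → rounds to 5 h 10 min
Sat: 10:07–19:10 = 9 h 3 min → rounds to 9 h 0 min
Total credited: 32 h 20 min.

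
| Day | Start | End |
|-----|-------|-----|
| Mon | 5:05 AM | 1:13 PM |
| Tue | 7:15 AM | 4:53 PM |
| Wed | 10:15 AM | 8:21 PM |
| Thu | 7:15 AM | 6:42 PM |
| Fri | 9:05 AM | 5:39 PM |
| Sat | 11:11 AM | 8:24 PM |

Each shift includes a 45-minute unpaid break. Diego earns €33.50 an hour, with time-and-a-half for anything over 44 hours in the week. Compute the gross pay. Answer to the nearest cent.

€1906.15

Mon: 5:05 AM–1:13 PM = 8 h 8 min; less 45 min break → 7 h 23 min
Tue: 7:15 AM–4:53 PM = 9 h 38 min; less 45 min break → 8 h 53 min
Wed: 10:15 AM–8:21 PM = 10 h 6 min; less 45 min break → 9 h 21 min
Thu: 7:15 AM–6:42 PM = 11 h 27 min; less 45 min break → 10 h 42 min
Fri: 9:05 AM–5:39 PM = 8 h 34 min; less 45 min break → 7 h 49 min
Sat: 11:11 AM–8:24 PM = 9 h 13 min; less 45 min break → 8 h 28 min
Total worked: 52 h 36 min = 3156 min.
Regular 44 h 0 min = 2640 min at €33.50/h; overtime 8 h 36 min = 516 min at €50.25/h.
Pay = (2640 × €33.50 + 516 × €50.25) ÷ 60 = €1906.15.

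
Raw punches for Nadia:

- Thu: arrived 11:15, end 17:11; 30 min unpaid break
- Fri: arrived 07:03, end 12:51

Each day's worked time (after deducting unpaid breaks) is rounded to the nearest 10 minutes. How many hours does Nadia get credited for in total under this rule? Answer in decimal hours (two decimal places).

Thu: 11:15–17:11 = 5 h 56 min − 30 min = 5 h 26 min → rounds to 5 h 30 min
Fri: 07:03–12:51 = 5 h 48 min → rounds to 5 h 50 min
Total credited: 11 h 20 min.

11.33 hours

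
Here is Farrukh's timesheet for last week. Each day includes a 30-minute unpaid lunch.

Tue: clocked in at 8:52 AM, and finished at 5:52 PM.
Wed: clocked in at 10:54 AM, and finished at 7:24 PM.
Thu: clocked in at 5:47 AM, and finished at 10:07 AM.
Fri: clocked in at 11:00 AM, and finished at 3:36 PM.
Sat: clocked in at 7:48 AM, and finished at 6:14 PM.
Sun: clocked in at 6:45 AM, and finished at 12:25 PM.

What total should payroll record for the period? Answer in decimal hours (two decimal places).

Tue: 8:52 AM–5:52 PM = 9 h 0 min; less 30 min break → 8 h 30 min
Wed: 10:54 AM–7:24 PM = 8 h 30 min; less 30 min break → 8 h 0 min
Thu: 5:47 AM–10:07 AM = 4 h 20 min; less 30 min break → 3 h 50 min
Fri: 11:00 AM–3:36 PM = 4 h 36 min; less 30 min break → 4 h 6 min
Sat: 7:48 AM–6:14 PM = 10 h 26 min; less 30 min break → 9 h 56 min
Sun: 6:45 AM–12:25 PM = 5 h 40 min; less 30 min break → 5 h 10 min
Total: 8 h 30 min + 8 h 0 min + 3 h 50 min + 4 h 6 min + 9 h 56 min + 5 h 10 min = 39 h 32 min.

39.53 hours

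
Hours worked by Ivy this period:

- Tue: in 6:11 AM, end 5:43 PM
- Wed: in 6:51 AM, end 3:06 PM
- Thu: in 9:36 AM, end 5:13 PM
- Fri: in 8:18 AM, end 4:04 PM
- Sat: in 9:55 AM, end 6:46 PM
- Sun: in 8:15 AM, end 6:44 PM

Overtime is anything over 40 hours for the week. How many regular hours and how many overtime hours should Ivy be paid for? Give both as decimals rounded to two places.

Tue: 6:11 AM–5:43 PM = 11 h 32 min
Wed: 6:51 AM–3:06 PM = 8 h 15 min
Thu: 9:36 AM–5:13 PM = 7 h 37 min
Fri: 8:18 AM–4:04 PM = 7 h 46 min
Sat: 9:55 AM–6:46 PM = 8 h 51 min
Sun: 8:15 AM–6:44 PM = 10 h 29 min
Total worked: 54 h 30 min = 54.50 h.
Threshold 40 h → overtime 14 h 30 min, regular 40 h 0 min.

Regular 40.00 hours, overtime 14.50 hours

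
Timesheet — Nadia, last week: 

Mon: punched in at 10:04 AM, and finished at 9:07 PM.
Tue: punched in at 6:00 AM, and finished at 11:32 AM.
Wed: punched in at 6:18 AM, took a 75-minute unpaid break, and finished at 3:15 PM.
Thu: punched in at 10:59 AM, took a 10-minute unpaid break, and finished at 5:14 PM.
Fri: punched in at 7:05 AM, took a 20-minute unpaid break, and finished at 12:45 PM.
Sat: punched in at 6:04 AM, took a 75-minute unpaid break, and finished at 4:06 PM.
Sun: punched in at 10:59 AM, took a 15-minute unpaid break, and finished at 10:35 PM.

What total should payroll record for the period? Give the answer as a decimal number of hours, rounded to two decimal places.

55.83 hours

Mon: 10:04 AM–9:07 PM = 11 h 3 min
Tue: 6:00 AM–11:32 AM = 5 h 32 min
Wed: 6:18 AM–3:15 PM = 8 h 57 min; less 75 min break → 7 h 42 min
Thu: 10:59 AM–5:14 PM = 6 h 15 min; less 10 min break → 6 h 5 min
Fri: 7:05 AM–12:45 PM = 5 h 40 min; less 20 min break → 5 h 20 min
Sat: 6:04 AM–4:06 PM = 10 h 2 min; less 75 min break → 8 h 47 min
Sun: 10:59 AM–10:35 PM = 11 h 36 min; less 15 min break → 11 h 21 min
Total: 11 h 3 min + 5 h 32 min + 7 h 42 min + 6 h 5 min + 5 h 20 min + 8 h 47 min + 11 h 21 min = 55 h 50 min.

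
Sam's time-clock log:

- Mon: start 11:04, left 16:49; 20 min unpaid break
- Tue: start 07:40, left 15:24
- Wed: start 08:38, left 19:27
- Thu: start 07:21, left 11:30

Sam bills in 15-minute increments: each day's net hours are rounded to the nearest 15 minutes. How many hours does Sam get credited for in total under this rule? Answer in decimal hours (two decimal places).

28.25 hours

Mon: 11:04–16:49 = 5 h 45 min − 20 min = 5 h 25 min → rounds to 5 h 30 min
Tue: 07:40–15:24 = 7 h 44 min → rounds to 7 h 45 min
Wed: 08:38–19:27 = 10 h 49 min → rounds to 10 h 45 min
Thu: 07:21–11:30 = 4 h 9 min → rounds to 4 h 15 min
Total credited: 28 h 15 min.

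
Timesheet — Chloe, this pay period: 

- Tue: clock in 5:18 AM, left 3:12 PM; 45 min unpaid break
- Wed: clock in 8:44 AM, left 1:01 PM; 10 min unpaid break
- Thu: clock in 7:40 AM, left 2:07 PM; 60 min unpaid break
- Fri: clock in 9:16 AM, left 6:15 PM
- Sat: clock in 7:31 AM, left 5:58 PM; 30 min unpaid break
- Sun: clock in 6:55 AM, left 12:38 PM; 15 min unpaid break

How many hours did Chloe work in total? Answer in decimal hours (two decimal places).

Tue: 5:18 AM–3:12 PM = 9 h 54 min; less 45 min break → 9 h 9 min
Wed: 8:44 AM–1:01 PM = 4 h 17 min; less 10 min break → 4 h 7 min
Thu: 7:40 AM–2:07 PM = 6 h 27 min; less 60 min break → 5 h 27 min
Fri: 9:16 AM–6:15 PM = 8 h 59 min
Sat: 7:31 AM–5:58 PM = 10 h 27 min; less 30 min break → 9 h 57 min
Sun: 6:55 AM–12:38 PM = 5 h 43 min; less 15 min break → 5 h 28 min
Total: 9 h 9 min + 4 h 7 min + 5 h 27 min + 8 h 59 min + 9 h 57 min + 5 h 28 min = 43 h 7 min.

43.12 hours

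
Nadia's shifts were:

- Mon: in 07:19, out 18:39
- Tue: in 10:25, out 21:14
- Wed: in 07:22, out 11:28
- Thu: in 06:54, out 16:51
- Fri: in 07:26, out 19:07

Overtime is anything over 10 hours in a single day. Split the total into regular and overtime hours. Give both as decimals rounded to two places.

Regular 44.05 hours, overtime 3.83 hours

Mon: 07:19–18:39 = 11 h 20 min
Tue: 10:25–21:14 = 10 h 49 min
Wed: 07:22–11:28 = 4 h 6 min
Thu: 06:54–16:51 = 9 h 57 min
Fri: 07:26–19:07 = 11 h 41 min
Mon reg 10 h 0 min / OT 1 h 20 min; Tue reg 10 h 0 min / OT 0 h 49 min; Wed reg 4 h 6 min / OT 0 h 0 min; Thu reg 9 h 57 min / OT 0 h 0 min; Fri reg 10 h 0 min / OT 1 h 41 min.
Totals: regular 44 h 3 min, overtime 3 h 50 min.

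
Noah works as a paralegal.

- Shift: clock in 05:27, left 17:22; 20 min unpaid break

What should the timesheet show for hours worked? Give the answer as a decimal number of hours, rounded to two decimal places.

11.58 hours

Shift: 05:27–17:22 = 11 h 55 min; less 20 min break → 11 h 35 min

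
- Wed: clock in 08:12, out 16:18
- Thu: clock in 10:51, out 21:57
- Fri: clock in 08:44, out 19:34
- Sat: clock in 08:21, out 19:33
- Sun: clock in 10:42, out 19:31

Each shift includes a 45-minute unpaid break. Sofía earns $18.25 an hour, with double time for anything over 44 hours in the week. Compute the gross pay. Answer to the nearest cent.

Wed: 08:12–16:18 = 8 h 6 min; less 45 min break → 7 h 21 min
Thu: 10:51–21:57 = 11 h 6 min; less 45 min break → 10 h 21 min
Fri: 08:44–19:34 = 10 h 50 min; less 45 min break → 10 h 5 min
Sat: 08:21–19:33 = 11 h 12 min; less 45 min break → 10 h 27 min
Sun: 10:42–19:31 = 8 h 49 min; less 45 min break → 8 h 4 min
Total worked: 46 h 18 min = 2778 min.
Regular 44 h 0 min = 2640 min at $18.25/h; overtime 2 h 18 min = 138 min at $36.50/h.
Pay = (2640 × $18.25 + 138 × $36.50) ÷ 60 = $886.95.

$886.95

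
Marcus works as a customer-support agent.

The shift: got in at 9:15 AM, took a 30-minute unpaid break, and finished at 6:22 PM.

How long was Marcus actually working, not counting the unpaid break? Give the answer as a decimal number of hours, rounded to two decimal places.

The shift: 9:15 AM–6:22 PM = 9 h 7 min; less 30 min break → 8 h 37 min

8.62 hours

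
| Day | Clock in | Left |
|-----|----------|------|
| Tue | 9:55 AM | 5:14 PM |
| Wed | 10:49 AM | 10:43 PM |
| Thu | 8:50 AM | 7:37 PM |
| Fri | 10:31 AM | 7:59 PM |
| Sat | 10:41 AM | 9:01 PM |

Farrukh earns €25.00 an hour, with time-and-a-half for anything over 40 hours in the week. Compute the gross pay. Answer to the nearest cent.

Tue: 9:55 AM–5:14 PM = 7 h 19 min
Wed: 10:49 AM–10:43 PM = 11 h 54 min
Thu: 8:50 AM–7:37 PM = 10 h 47 min
Fri: 10:31 AM–7:59 PM = 9 h 28 min
Sat: 10:41 AM–9:01 PM = 10 h 20 min
Total worked: 49 h 48 min = 2988 min.
Regular 40 h 0 min = 2400 min at €25.00/h; overtime 9 h 48 min = 588 min at €37.50/h.
Pay = (2400 × €25.00 + 588 × €37.50) ÷ 60 = €1367.50.

€1367.50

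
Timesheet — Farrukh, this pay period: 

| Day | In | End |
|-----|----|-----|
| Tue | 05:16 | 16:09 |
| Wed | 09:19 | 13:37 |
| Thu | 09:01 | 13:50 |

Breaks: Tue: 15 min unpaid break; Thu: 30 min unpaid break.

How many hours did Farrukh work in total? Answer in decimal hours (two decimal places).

Tue: 05:16–16:09 = 10 h 53 min; less 15 min break → 10 h 38 min
Wed: 09:19–13:37 = 4 h 18 min
Thu: 09:01–13:50 = 4 h 49 min; less 30 min break → 4 h 19 min
Total: 10 h 38 min + 4 h 18 min + 4 h 19 min = 19 h 15 min.

19.25 hours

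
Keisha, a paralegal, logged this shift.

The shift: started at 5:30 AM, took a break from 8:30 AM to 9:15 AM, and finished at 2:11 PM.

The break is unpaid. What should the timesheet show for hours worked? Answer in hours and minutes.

The shift: 5:30 AM–2:11 PM = 8 h 41 min; less 45 min break → 7 h 56 min

7 h 56 min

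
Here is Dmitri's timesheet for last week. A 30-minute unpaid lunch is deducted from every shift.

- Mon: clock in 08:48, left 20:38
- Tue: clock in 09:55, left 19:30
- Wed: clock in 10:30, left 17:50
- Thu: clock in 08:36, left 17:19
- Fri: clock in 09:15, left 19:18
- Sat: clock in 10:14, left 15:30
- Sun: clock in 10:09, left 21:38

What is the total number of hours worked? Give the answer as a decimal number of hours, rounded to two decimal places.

60.77 hours

Mon: 08:48–20:38 = 11 h 50 min; less 30 min break → 11 h 20 min
Tue: 09:55–19:30 = 9 h 35 min; less 30 min break → 9 h 5 min
Wed: 10:30–17:50 = 7 h 20 min; less 30 min break → 6 h 50 min
Thu: 08:36–17:19 = 8 h 43 min; less 30 min break → 8 h 13 min
Fri: 09:15–19:18 = 10 h 3 min; less 30 min break → 9 h 33 min
Sat: 10:14–15:30 = 5 h 16 min; less 30 min break → 4 h 46 min
Sun: 10:09–21:38 = 11 h 29 min; less 30 min break → 10 h 59 min
Total: 11 h 20 min + 9 h 5 min + 6 h 50 min + 8 h 13 min + 9 h 33 min + 4 h 46 min + 10 h 59 min = 60 h 46 min.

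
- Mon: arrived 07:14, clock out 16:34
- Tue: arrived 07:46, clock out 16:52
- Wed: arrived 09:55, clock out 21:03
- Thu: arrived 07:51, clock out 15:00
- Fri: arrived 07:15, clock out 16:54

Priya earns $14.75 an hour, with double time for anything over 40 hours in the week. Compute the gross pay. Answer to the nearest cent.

Mon: 07:14–16:34 = 9 h 20 min
Tue: 07:46–16:52 = 9 h 6 min
Wed: 09:55–21:03 = 11 h 8 min
Thu: 07:51–15:00 = 7 h 9 min
Fri: 07:15–16:54 = 9 h 39 min
Total worked: 46 h 22 min = 2782 min.
Regular 40 h 0 min = 2400 min at $14.75/h; overtime 6 h 22 min = 382 min at $29.50/h.
Pay = (2400 × $14.75 + 382 × $29.50) ÷ 60 = $777.82.

$777.82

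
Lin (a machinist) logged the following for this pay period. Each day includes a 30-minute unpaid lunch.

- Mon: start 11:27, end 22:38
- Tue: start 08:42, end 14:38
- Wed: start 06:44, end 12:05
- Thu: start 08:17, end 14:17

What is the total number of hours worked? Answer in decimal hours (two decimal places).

Mon: 11:27–22:38 = 11 h 11 min; less 30 min break → 10 h 41 min
Tue: 08:42–14:38 = 5 h 56 min; less 30 min break → 5 h 26 min
Wed: 06:44–12:05 = 5 h 21 min; less 30 min break → 4 h 51 min
Thu: 08:17–14:17 = 6 h 0 min; less 30 min break → 5 h 30 min
Total: 10 h 41 min + 5 h 26 min + 4 h 51 min + 5 h 30 min = 26 h 28 min.

26.47 hours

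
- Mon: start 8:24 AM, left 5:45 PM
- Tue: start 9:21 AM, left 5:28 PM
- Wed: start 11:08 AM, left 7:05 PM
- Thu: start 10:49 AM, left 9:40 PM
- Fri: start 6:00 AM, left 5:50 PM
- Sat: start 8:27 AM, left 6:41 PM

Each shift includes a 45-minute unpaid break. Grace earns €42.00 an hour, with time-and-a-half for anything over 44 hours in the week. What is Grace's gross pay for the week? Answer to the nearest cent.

€2467.50

Mon: 8:24 AM–5:45 PM = 9 h 21 min; less 45 min break → 8 h 36 min
Tue: 9:21 AM–5:28 PM = 8 h 7 min; less 45 min break → 7 h 22 min
Wed: 11:08 AM–7:05 PM = 7 h 57 min; less 45 min break → 7 h 12 min
Thu: 10:49 AM–9:40 PM = 10 h 51 min; less 45 min break → 10 h 6 min
Fri: 6:00 AM–5:50 PM = 11 h 50 min; less 45 min break → 11 h 5 min
Sat: 8:27 AM–6:41 PM = 10 h 14 min; less 45 min break → 9 h 29 min
Total worked: 53 h 50 min = 3230 min.
Regular 44 h 0 min = 2640 min at €42.00/h; overtime 9 h 50 min = 590 min at €63.00/h.
Pay = (2640 × €42.00 + 590 × €63.00) ÷ 60 = €2467.50.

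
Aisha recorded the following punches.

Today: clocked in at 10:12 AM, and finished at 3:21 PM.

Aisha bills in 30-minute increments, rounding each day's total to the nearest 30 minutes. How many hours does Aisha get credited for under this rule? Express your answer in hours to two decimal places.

Today: 10:12 AM–3:21 PM = 5 h 9 min → rounds to 5 h 0 min

5.00 hours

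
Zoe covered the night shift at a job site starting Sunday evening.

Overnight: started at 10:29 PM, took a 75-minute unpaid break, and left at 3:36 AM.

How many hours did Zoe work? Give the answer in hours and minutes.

Overnight: 10:29 PM → midnight = 1 h 31 min; midnight → 3:36 AM = 3 h 36 min; span 5 h 7 min; less 75 min break → 3 h 52 min

3 h 52 min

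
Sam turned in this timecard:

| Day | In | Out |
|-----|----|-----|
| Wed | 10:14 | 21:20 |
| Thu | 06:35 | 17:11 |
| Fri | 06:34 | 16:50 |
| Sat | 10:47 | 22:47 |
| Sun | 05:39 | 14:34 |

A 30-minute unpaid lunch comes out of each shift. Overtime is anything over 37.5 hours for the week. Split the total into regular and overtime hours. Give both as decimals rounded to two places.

Regular 37.50 hours, overtime 12.88 hours

Wed: 10:14–21:20 = 11 h 6 min; less 30 min break → 10 h 36 min
Thu: 06:35–17:11 = 10 h 36 min; less 30 min break → 10 h 6 min
Fri: 06:34–16:50 = 10 h 16 min; less 30 min break → 9 h 46 min
Sat: 10:47–22:47 = 12 h 0 min; less 30 min break → 11 h 30 min
Sun: 05:39–14:34 = 8 h 55 min; less 30 min break → 8 h 25 min
Total worked: 50 h 23 min = 50.38 h.
Threshold 37.5 h → overtime 12 h 53 min, regular 37 h 30 min.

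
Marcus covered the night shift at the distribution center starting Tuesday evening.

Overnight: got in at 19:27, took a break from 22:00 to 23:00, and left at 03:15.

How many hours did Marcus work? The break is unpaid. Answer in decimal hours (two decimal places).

Overnight: 19:27 → midnight = 4 h 33 min; midnight → 03:15 = 3 h 15 min; span 7 h 48 min; less 60 min break → 6 h 48 min

6.80 hours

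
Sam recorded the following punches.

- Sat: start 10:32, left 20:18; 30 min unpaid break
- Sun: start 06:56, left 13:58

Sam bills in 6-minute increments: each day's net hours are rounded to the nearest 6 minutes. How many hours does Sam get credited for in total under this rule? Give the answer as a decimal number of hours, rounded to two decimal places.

16.30 hours

Sat: 10:32–20:18 = 9 h 46 min − 30 min = 9 h 16 min → rounds to 9 h 18 min
Sun: 06:56–13:58 = 7 h 2 min → rounds to 7 h 0 min
Total credited: 16 h 18 min.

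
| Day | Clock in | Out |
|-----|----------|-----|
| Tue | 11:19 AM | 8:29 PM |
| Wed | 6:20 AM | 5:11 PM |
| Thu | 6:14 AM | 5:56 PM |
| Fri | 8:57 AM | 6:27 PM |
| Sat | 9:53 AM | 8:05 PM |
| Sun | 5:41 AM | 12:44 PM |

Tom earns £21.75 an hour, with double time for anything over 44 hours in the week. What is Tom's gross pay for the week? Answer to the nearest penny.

£1586.30

Tue: 11:19 AM–8:29 PM = 9 h 10 min
Wed: 6:20 AM–5:11 PM = 10 h 51 min
Thu: 6:14 AM–5:56 PM = 11 h 42 min
Fri: 8:57 AM–6:27 PM = 9 h 30 min
Sat: 9:53 AM–8:05 PM = 10 h 12 min
Sun: 5:41 AM–12:44 PM = 7 h 3 min
Total worked: 58 h 28 min = 3508 min.
Regular 44 h 0 min = 2640 min at £21.75/h; overtime 14 h 28 min = 868 min at £43.50/h.
Pay = (2640 × £21.75 + 868 × £43.50) ÷ 60 = £1586.30.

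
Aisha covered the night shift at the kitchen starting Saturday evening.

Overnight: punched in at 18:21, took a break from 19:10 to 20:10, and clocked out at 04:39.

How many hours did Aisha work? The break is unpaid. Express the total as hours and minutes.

Overnight: 18:21 → midnight = 5 h 39 min; midnight → 04:39 = 4 h 39 min; span 10 h 18 min; less 60 min break → 9 h 18 min

9 h 18 min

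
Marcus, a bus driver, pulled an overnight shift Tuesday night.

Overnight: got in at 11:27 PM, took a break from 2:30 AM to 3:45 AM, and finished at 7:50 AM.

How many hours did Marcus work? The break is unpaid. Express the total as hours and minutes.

Overnight: 11:27 PM → midnight = 0 h 33 min; midnight → 7:50 AM = 7 h 50 min; span 8 h 23 min; less 75 min break → 7 h 8 min

7 h 8 min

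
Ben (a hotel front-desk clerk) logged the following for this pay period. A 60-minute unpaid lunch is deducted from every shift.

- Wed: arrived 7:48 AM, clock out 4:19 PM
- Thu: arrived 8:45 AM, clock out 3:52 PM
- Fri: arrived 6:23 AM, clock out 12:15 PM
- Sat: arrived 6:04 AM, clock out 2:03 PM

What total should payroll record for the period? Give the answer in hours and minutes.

25 h 29 min

Wed: 7:48 AM–4:19 PM = 8 h 31 min; less 60 min break → 7 h 31 min
Thu: 8:45 AM–3:52 PM = 7 h 7 min; less 60 min break → 6 h 7 min
Fri: 6:23 AM–12:15 PM = 5 h 52 min; less 60 min break → 4 h 52 min
Sat: 6:04 AM–2:03 PM = 7 h 59 min; less 60 min break → 6 h 59 min
Total: 7 h 31 min + 6 h 7 min + 4 h 52 min + 6 h 59 min = 25 h 29 min.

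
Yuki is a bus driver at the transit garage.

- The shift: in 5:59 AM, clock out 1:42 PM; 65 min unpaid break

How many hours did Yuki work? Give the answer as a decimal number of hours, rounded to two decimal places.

6.63 hours

The shift: 5:59 AM–1:42 PM = 7 h 43 min; less 65 min break → 6 h 38 min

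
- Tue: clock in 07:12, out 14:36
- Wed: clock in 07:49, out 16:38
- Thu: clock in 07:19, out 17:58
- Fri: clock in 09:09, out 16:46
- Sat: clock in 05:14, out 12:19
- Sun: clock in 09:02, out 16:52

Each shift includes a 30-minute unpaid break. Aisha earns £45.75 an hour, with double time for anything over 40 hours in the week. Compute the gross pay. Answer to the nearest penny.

£2415.60

Tue: 07:12–14:36 = 7 h 24 min; less 30 min break → 6 h 54 min
Wed: 07:49–16:38 = 8 h 49 min; less 30 min break → 8 h 19 min
Thu: 07:19–17:58 = 10 h 39 min; less 30 min break → 10 h 9 min
Fri: 09:09–16:46 = 7 h 37 min; less 30 min break → 7 h 7 min
Sat: 05:14–12:19 = 7 h 5 min; less 30 min break → 6 h 35 min
Sun: 09:02–16:52 = 7 h 50 min; less 30 min break → 7 h 20 min
Total worked: 46 h 24 min = 2784 min.
Regular 40 h 0 min = 2400 min at £45.75/h; overtime 6 h 24 min = 384 min at £91.50/h.
Pay = (2400 × £45.75 + 384 × £91.50) ÷ 60 = £2415.60.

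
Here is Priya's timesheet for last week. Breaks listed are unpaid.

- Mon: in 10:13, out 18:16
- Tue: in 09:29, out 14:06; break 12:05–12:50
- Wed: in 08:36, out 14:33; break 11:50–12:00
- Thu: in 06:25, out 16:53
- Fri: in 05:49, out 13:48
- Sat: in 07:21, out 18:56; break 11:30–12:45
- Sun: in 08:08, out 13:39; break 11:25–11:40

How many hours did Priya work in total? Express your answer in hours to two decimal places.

Mon: 10:13–18:16 = 8 h 3 min
Tue: 09:29–14:06 = 4 h 37 min; less 45 min break → 3 h 52 min
Wed: 08:36–14:33 = 5 h 57 min; less 10 min break → 5 h 47 min
Thu: 06:25–16:53 = 10 h 28 min
Fri: 05:49–13:48 = 7 h 59 min
Sat: 07:21–18:56 = 11 h 35 min; less 75 min break → 10 h 20 min
Sun: 08:08–13:39 = 5 h 31 min; less 15 min break → 5 h 16 min
Total: 8 h 3 min + 3 h 52 min + 5 h 47 min + 10 h 28 min + 7 h 59 min + 10 h 20 min + 5 h 16 min = 51 h 45 min.

51.75 hours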